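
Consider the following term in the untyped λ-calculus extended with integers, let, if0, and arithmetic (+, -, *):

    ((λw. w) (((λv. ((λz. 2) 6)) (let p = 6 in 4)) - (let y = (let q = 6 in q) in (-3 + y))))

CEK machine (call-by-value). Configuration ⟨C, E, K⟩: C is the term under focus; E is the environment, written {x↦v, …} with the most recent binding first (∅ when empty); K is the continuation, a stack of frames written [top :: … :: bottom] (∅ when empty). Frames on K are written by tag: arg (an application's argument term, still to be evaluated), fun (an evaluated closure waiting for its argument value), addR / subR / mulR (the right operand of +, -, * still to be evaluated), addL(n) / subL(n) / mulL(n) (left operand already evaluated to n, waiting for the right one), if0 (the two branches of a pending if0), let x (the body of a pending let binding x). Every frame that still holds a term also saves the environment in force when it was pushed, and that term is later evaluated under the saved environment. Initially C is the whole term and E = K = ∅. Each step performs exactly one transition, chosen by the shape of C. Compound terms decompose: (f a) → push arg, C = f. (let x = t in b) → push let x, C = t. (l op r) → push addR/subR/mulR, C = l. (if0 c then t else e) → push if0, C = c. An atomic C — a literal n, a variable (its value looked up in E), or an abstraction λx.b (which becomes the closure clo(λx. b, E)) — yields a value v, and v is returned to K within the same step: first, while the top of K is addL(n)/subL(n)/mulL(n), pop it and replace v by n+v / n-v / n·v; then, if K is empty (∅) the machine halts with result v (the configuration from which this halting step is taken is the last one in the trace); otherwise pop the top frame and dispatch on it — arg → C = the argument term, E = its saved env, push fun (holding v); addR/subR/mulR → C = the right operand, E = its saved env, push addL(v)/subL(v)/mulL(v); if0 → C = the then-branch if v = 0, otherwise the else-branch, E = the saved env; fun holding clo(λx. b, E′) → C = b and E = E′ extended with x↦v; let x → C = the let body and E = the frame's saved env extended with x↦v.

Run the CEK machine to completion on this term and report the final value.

Answer: -1

Machine steps:
0. ⟨C=((λw. w) (((λv. ((λz. 2) 6)) (let p = 6 in 4)) - (let y = (let q = 6 in q) in (-3 + y)))); E=∅; K=∅⟩
1. ⟨C=(λw. w); E=∅; K=[arg]⟩
2. ⟨C=(((λv. ((λz. 2) 6)) (let p = 6 in 4)) - (let y = (let q = 6 in q) in (-3 + y))); E=∅; K=[fun]⟩
3. ⟨C=((λv. ((λz. 2) 6)) (let p = 6 in 4)); E=∅; K=[subR :: fun]⟩
4. ⟨C=(λv. ((λz. 2) 6)); E=∅; K=[arg :: subR :: fun]⟩
5. ⟨C=(let p = 6 in 4); E=∅; K=[fun :: subR :: fun]⟩
6. ⟨C=6; E=∅; K=[let p :: fun :: subR :: fun]⟩
7. ⟨C=4; E={p↦6}; K=[fun :: subR :: fun]⟩
8. ⟨C=((λz. 2) 6); E={v↦4}; K=[subR :: fun]⟩
9. ⟨C=(λz. 2); E={v↦4}; K=[arg :: subR :: fun]⟩
10. ⟨C=6; E={v↦4}; K=[fun :: subR :: fun]⟩
11. ⟨C=2; E={z↦6, v↦4}; K=[subR :: fun]⟩
12. ⟨C=(let y = (let q = 6 in q) in (-3 + y)); E=∅; K=[subL(2) :: fun]⟩
13. ⟨C=(let q = 6 in q); E=∅; K=[let y :: subL(2) :: fun]⟩
14. ⟨C=6; E=∅; K=[let q :: let y :: subL(2) :: fun]⟩
15. ⟨C=q; E={q↦6}; K=[let y :: subL(2) :: fun]⟩
16. ⟨C=(-3 + y); E={y↦6}; K=[subL(2) :: fun]⟩
17. ⟨C=-3; E={y↦6}; K=[addR :: subL(2) :: fun]⟩
18. ⟨C=y; E={y↦6}; K=[addL(-3) :: subL(2) :: fun]⟩
19. ⟨C=w; E={w↦-1}; K=∅⟩
→ final value -1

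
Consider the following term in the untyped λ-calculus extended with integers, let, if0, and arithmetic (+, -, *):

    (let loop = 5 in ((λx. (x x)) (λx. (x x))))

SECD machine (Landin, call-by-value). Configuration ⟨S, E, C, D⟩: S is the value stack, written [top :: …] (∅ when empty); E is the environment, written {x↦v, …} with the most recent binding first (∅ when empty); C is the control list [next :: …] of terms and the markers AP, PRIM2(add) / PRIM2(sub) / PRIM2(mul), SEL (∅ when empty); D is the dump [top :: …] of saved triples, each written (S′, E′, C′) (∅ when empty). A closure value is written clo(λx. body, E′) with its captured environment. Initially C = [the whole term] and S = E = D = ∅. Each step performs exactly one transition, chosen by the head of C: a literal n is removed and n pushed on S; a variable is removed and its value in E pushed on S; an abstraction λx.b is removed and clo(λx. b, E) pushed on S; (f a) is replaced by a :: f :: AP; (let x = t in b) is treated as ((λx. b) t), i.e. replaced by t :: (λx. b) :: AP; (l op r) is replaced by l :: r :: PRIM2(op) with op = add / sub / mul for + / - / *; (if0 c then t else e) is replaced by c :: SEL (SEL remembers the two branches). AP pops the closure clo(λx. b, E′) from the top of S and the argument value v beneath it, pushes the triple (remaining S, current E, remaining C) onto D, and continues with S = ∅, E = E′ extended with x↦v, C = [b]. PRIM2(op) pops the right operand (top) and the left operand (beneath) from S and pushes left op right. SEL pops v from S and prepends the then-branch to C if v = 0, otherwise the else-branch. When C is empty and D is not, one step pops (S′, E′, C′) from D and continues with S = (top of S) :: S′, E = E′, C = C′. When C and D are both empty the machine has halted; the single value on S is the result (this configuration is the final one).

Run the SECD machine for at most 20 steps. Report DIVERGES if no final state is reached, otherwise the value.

Answer: DIVERGES (no final state within 20 steps)

Machine steps:
0. [S=∅ | E=∅ | C=[(let loop = 5 in ((λx. (x x)) (λx. (x x))))] | D=∅]
1. [S=∅ | E=∅ | C=[5 :: (λloop. ((λx. (x x)) (λx. (x x)))) :: AP] | D=∅]
2. [S=[5] | E=∅ | C=[(λloop. ((λx. (x x)) (λx. (x x)))) :: AP] | D=∅]
3. [S=[clo(λloop. ((λx. (x x)) (λx. (x x))), ∅) :: 5] | E=∅ | C=[AP] | D=∅]
4. [S=∅ | E={loop↦5} | C=[((λx. (x x)) (λx. (x x)))] | D=[(∅, ∅, ∅)]]
5. [S=∅ | E={loop↦5} | C=[(λx. (x x)) :: (λx. (x x)) :: AP] | D=[(∅, ∅, ∅)]]
6. [S=[clo(λx. (x x), {loop↦5})] | E={loop↦5} | C=[(λx. (x x)) :: AP] | D=[(∅, ∅, ∅)]]
7. [S=[clo(λx. (x x), {loop↦5}) :: clo(λx. (x x), {loop↦5})] | E={loop↦5} | C=[AP] | D=[(∅, ∅, ∅)]]
8. [S=∅ | E={x↦clo(λx. (x x), {loop↦5}), loop↦5} | C=[(x x)] | D=[(∅, {loop↦5}, ∅) :: (∅, ∅, ∅)]]
9. [S=∅ | E={x↦clo(λx. (x x), {loop↦5}), loop↦5} | C=[x :: x :: AP] | D=[(∅, {loop↦5}, ∅) :: (∅, ∅, ∅)]]
10. [S=[clo(λx. (x x), {loop↦5})] | E={x↦clo(λx. (x x), {loop↦5}), loop↦5} | C=[x :: AP] | D=[(∅, {loop↦5}, ∅) :: (∅, ∅, ∅)]]
11. [S=[clo(λx. (x x), {loop↦5}) :: clo(λx. (x x), {loop↦5})] | E={x↦clo(λx. (x x), {loop↦5}), loop↦5} | C=[AP] | D=[(∅, {loop↦5}, ∅) :: (∅, ∅, ∅)]]
12. [S=∅ | E={x↦clo(λx. (x x), {loop↦5}), loop↦5} | C=[(x x)] | D=[(∅, {x↦clo(λx. (x x), {loop↦5}), loop↦5}, ∅) :: (∅, {loop↦5}, ∅) :: (∅, ∅, ∅)]]
13. [S=∅ | E={x↦clo(λx. (x x), {loop↦5}), loop↦5} | C=[x :: x :: AP] | D=[(∅, {x↦clo(λx. (x x), {loop↦5}), loop↦5}, ∅) :: (∅, {loop↦5}, ∅) :: (∅, ∅, ∅)]]
14. [S=[clo(λx. (x x), {loop↦5})] | E={x↦clo(λx. (x x), {loop↦5}), loop↦5} | C=[x :: AP] | D=[(∅, {x↦clo(λx. (x x), {loop↦5}), loop↦5}, ∅) :: (∅, {loop↦5}, ∅) :: (∅, ∅, ∅)]]
15. [S=[clo(λx. (x x), {loop↦5}) :: clo(λx. (x x), {loop↦5})] | E={x↦clo(λx. (x x), {loop↦5}), loop↦5} | C=[AP] | D=[(∅, {x↦clo(λx. (x x), {loop↦5}), loop↦5}, ∅) :: (∅, {loop↦5}, ∅) :: (∅, ∅, ∅)]]
16. [S=∅ | E={x↦clo(λx. (x x), {loop↦5}), loop↦5} | C=[(x x)] | D=[(∅, {x↦clo(λx. (x x), {loop↦5}), loop↦5}, ∅) :: (∅, {x↦clo(λx. (x x), {loop↦5}), loop↦5}, ∅) :: (∅, {loop↦5}, ∅) :: (∅, ∅, ∅)]]
17. [S=∅ | E={x↦clo(λx. (x x), {loop↦5}), loop↦5} | C=[x :: x :: AP] | D=[(∅, {x↦clo(λx. (x x), {loop↦5}), loop↦5}, ∅) :: (∅, {x↦clo(λx. (x x), {loop↦5}), loop↦5}, ∅) :: (∅, {loop↦5}, ∅) :: (∅, ∅, ∅)]]
18. [S=[clo(λx. (x x), {loop↦5})] | E={x↦clo(λx. (x x), {loop↦5}), loop↦5} | C=[x :: AP] | D=[(∅, {x↦clo(λx. (x x), {loop↦5}), loop↦5}, ∅) :: (∅, {x↦clo(λx. (x x), {loop↦5}), loop↦5}, ∅) :: (∅, {loop↦5}, ∅) :: (∅, ∅, ∅)]]
19. [S=[clo(λx. (x x), {loop↦5}) :: clo(λx. (x x), {loop↦5})] | E={x↦clo(λx. (x x), {loop↦5}), loop↦5} | C=[AP] | D=[(∅, {x↦clo(λx. (x x), {loop↦5}), loop↦5}, ∅) :: (∅, {x↦clo(λx. (x x), {loop↦5}), loop↦5}, ∅) :: (∅, {loop↦5}, ∅) :: (∅, ∅, ∅)]]
20. [S=∅ | E={x↦clo(λx. (x x), {loop↦5}), loop↦5} | C=[(x x)] | D=[(∅, {x↦clo(λx. (x x), {loop↦5}), loop↦5}, ∅) :: (∅, {x↦clo(λx. (x x), {loop↦5}), loop↦5}, ∅) :: (∅, {x↦clo(λx. (x x), {loop↦5}), loop↦5}, ∅) :: (∅, {loop↦5}, ∅) :: (∅, ∅, ∅)]]
→ 20 transitions taken and the configuration is still not final: no result within 20 steps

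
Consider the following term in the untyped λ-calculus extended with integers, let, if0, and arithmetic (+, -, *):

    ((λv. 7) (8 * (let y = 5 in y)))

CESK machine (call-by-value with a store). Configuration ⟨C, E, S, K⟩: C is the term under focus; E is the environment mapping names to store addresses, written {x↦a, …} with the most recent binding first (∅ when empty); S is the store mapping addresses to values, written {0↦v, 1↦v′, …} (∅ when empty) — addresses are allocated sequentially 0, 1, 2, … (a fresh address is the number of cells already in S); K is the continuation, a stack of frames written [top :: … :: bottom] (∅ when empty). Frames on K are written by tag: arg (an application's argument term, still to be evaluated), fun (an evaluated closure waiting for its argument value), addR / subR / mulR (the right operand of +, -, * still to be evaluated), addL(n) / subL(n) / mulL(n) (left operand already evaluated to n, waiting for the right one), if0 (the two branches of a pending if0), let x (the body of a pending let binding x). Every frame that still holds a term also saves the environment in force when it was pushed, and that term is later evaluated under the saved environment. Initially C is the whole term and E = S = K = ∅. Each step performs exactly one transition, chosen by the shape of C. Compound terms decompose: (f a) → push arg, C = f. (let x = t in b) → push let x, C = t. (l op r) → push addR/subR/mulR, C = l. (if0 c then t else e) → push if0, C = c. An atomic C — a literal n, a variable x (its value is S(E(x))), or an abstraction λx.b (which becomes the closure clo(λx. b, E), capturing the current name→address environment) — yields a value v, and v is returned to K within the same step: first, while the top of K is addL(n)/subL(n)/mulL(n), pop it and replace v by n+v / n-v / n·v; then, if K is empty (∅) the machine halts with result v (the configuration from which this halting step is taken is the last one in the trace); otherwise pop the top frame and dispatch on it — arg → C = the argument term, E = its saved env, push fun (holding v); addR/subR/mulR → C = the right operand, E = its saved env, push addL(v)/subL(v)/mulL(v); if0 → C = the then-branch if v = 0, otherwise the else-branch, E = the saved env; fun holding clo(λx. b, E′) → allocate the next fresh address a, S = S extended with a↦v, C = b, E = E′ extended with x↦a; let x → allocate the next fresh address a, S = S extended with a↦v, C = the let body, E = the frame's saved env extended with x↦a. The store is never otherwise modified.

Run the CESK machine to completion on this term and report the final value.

step 0: [C=((λv. 7) (8 * (let y = 5 in y))) | E=∅ | S=∅ | K=∅]
step 1: [C=(λv. 7) | E=∅ | S=∅ | K=[arg]]
step 2: [C=(8 * (let y = 5 in y)) | E=∅ | S=∅ | K=[fun]]
step 3: [C=8 | E=∅ | S=∅ | K=[mulR :: fun]]
step 4: [C=(let y = 5 in y) | E=∅ | S=∅ | K=[mulL(8) :: fun]]
step 5: [C=5 | E=∅ | S=∅ | K=[let y :: mulL(8) :: fun]]
step 6: [C=y | E={y↦0} | S={0↦5} | K=[mulL(8) :: fun]]
step 7: [C=7 | E={v↦1} | S={0↦5, 1↦40} | K=∅]
→ final value 7

Answer: 7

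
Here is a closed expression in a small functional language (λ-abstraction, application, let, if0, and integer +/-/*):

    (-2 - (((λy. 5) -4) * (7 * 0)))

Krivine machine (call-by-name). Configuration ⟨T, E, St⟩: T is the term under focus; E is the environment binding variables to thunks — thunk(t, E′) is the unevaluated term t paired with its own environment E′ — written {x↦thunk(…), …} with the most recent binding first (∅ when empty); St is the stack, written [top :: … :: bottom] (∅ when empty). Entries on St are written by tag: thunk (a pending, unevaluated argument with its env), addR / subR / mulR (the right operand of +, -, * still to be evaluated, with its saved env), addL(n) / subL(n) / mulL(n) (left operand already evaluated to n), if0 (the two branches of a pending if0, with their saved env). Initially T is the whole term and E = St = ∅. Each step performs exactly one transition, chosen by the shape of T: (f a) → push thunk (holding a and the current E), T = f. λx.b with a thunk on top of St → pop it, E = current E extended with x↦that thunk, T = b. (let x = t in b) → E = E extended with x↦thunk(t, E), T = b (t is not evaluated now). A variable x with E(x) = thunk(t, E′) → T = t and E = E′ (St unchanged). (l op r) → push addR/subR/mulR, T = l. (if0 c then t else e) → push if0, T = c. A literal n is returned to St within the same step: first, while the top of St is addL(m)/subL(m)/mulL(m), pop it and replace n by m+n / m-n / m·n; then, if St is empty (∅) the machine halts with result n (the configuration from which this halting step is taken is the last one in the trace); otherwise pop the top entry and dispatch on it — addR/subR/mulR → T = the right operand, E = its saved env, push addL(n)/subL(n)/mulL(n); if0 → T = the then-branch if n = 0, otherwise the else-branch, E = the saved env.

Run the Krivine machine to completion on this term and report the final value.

Answer: -2

Machine steps:
t=0: <T=(-2 - (((λy. 5) -4) * (7 * 0))), E=∅, St=∅>
t=1: <T=-2, E=∅, St=[subR]>
t=2: <T=(((λy. 5) -4) * (7 * 0)), E=∅, St=[subL(-2)]>
t=3: <T=((λy. 5) -4), E=∅, St=[mulR :: subL(-2)]>
t=4: <T=(λy. 5), E=∅, St=[thunk :: mulR :: subL(-2)]>
t=5: <T=5, E={y↦thunk(-4, ∅)}, St=[mulR :: subL(-2)]>
t=6: <T=(7 * 0), E=∅, St=[mulL(5) :: subL(-2)]>
t=7: <T=7, E=∅, St=[mulR :: mulL(5) :: subL(-2)]>
t=8: <T=0, E=∅, St=[mulL(7) :: mulL(5) :: subL(-2)]>
→ final value -2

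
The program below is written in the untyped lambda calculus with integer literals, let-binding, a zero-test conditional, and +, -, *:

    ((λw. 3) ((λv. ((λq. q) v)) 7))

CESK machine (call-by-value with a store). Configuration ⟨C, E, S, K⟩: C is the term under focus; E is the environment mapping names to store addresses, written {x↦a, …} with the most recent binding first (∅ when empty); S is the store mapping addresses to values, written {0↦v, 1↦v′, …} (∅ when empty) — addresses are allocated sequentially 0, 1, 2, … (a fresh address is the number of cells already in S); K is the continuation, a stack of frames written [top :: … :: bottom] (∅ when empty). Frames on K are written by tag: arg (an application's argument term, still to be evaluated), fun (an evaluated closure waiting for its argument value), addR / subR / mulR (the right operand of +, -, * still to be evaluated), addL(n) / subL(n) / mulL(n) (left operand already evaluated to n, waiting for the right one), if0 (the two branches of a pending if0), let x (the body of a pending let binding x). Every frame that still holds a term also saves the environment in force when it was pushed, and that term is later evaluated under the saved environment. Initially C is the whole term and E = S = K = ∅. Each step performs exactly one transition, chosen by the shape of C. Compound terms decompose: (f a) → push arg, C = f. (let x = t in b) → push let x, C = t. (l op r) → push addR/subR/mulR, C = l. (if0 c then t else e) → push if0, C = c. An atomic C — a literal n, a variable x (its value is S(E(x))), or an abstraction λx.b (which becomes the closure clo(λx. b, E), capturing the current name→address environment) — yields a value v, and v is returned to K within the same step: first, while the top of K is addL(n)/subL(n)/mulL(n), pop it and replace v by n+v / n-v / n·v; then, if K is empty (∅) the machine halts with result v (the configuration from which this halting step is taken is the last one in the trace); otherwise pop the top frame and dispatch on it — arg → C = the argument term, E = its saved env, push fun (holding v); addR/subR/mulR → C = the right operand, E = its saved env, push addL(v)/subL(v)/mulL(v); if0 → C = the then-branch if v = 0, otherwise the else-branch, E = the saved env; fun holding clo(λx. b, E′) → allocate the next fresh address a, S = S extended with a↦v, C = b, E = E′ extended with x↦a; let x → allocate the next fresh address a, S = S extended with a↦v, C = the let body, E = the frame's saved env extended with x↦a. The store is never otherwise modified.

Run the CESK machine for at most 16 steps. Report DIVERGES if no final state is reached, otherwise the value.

step 0: [C=((λw. 3) ((λv. ((λq. q) v)) 7)) | E=∅ | S=∅ | K=∅]
step 1: [C=(λw. 3) | E=∅ | S=∅ | K=[arg]]
step 2: [C=((λv. ((λq. q) v)) 7) | E=∅ | S=∅ | K=[fun]]
step 3: [C=(λv. ((λq. q) v)) | E=∅ | S=∅ | K=[arg :: fun]]
step 4: [C=7 | E=∅ | S=∅ | K=[fun :: fun]]
step 5: [C=((λq. q) v) | E={v↦0} | S={0↦7} | K=[fun]]
step 6: [C=(λq. q) | E={v↦0} | S={0↦7} | K=[arg :: fun]]
step 7: [C=v | E={v↦0} | S={0↦7} | K=[fun :: fun]]
step 8: [C=q | E={q↦1, v↦0} | S={0↦7, 1↦7} | K=[fun]]
step 9: [C=3 | E={w↦2} | S={0↦7, 1↦7, 2↦7} | K=∅]
→ final value 3

Answer: 3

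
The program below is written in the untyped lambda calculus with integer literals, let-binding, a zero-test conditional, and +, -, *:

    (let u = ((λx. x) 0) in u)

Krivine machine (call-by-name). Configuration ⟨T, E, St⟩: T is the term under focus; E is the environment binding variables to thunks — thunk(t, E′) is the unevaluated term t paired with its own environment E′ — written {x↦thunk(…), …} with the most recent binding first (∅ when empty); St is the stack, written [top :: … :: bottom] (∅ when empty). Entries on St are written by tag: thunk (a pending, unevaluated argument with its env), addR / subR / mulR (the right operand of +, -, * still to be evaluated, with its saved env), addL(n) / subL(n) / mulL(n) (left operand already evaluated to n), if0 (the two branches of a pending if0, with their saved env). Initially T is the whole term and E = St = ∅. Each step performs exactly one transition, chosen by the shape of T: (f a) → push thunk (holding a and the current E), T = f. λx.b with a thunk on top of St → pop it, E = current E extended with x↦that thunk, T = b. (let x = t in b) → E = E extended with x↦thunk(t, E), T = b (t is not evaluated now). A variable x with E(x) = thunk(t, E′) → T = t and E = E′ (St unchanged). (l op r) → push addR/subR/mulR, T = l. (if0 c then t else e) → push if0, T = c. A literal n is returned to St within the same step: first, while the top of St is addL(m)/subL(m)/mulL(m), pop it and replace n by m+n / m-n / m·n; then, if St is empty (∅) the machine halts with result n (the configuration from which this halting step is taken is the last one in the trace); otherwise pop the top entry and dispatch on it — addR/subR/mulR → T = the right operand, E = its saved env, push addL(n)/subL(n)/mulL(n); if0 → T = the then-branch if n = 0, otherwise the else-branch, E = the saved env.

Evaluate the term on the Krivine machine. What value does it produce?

step 0: [T=(let u = ((λx. x) 0) in u) | E=∅ | St=∅]
step 1: [T=u | E={u↦thunk(((λx. x) 0), ∅)} | St=∅]
step 2: [T=((λx. x) 0) | E=∅ | St=∅]
step 3: [T=(λx. x) | E=∅ | St=[thunk]]
step 4: [T=x | E={x↦thunk(0, ∅)} | St=∅]
step 5: [T=0 | E=∅ | St=∅]
→ final value 0

Answer: 0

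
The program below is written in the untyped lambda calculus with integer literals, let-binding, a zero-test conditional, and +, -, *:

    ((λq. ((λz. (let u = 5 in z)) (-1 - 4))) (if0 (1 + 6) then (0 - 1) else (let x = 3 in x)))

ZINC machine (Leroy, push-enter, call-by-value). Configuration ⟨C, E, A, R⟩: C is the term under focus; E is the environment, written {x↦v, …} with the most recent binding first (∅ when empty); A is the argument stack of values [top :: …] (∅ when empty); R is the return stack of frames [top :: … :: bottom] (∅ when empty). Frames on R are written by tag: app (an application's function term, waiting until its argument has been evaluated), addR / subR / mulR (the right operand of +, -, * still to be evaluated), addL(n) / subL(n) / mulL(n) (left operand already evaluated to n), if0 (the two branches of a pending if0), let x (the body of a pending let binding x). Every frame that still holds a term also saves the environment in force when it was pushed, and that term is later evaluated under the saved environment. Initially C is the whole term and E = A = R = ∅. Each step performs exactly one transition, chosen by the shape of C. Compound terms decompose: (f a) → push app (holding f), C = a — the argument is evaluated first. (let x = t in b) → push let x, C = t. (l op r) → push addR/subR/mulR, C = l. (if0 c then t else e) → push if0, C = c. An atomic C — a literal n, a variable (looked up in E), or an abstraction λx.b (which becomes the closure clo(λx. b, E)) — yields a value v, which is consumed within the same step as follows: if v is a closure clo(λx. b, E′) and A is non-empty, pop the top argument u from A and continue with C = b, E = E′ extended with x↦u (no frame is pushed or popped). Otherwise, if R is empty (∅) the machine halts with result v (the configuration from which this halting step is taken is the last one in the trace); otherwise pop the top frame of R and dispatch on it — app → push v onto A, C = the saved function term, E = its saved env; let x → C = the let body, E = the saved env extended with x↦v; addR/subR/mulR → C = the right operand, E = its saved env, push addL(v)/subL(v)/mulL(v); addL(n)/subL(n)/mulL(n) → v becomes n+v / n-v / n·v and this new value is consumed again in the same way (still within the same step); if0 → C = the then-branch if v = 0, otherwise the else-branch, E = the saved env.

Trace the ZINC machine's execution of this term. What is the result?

Answer: -5

Machine steps:
[0] <C=((λq. ((λz. (let u = 5 in z)) (-1 - 4))) (if0 (1 + 6) then (0 - 1) else (let x = 3 in x))), E=∅, A=∅, R=∅>
[1] <C=(if0 (1 + 6) then (0 - 1) else (let x = 3 in x)), E=∅, A=∅, R=[app]>
[2] <C=(1 + 6), E=∅, A=∅, R=[if0 :: app]>
[3] <C=1, E=∅, A=∅, R=[addR :: if0 :: app]>
[4] <C=6, E=∅, A=∅, R=[addL(1) :: if0 :: app]>
[5] <C=(let x = 3 in x), E=∅, A=∅, R=[app]>
[6] <C=3, E=∅, A=∅, R=[let x :: app]>
[7] <C=x, E={x↦3}, A=∅, R=[app]>
[8] <C=(λq. ((λz. (let u = 5 in z)) (-1 - 4))), E=∅, A=[3], R=∅>
[9] <C=((λz. (let u = 5 in z)) (-1 - 4)), E={q↦3}, A=∅, R=∅>
[10] <C=(-1 - 4), E={q↦3}, A=∅, R=[app]>
[11] <C=-1, E={q↦3}, A=∅, R=[subR :: app]>
[12] <C=4, E={q↦3}, A=∅, R=[subL(-1) :: app]>
[13] <C=(λz. (let u = 5 in z)), E={q↦3}, A=[-5], R=∅>
[14] <C=(let u = 5 in z), E={z↦-5, q↦3}, A=∅, R=∅>
[15] <C=5, E={z↦-5, q↦3}, A=∅, R=[let u]>
[16] <C=z, E={u↦5, z↦-5, q↦3}, A=∅, R=∅>
→ final value -5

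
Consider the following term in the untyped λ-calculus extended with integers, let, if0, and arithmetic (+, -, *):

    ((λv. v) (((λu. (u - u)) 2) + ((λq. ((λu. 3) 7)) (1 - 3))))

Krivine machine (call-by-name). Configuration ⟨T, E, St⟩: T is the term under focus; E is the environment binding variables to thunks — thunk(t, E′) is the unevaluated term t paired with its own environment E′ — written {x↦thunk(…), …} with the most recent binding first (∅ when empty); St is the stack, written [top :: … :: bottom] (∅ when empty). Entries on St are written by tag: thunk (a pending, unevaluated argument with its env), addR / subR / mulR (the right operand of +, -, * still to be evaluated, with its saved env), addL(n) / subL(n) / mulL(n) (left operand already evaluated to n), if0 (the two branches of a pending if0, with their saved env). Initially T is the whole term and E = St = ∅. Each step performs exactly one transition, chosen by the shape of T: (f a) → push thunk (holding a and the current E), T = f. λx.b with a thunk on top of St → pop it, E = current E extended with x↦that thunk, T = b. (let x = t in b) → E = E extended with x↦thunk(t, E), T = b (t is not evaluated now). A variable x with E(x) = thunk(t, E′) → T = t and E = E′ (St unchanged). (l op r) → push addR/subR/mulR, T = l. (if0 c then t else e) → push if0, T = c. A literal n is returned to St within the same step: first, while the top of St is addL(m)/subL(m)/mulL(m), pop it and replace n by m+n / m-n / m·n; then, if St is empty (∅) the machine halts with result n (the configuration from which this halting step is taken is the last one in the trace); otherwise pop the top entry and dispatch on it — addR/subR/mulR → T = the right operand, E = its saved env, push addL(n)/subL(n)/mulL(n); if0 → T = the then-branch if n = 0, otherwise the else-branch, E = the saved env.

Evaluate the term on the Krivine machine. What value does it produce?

Answer: 3

Machine steps:
[0] [T=((λv. v) (((λu. (u - u)) 2) + ((λq. ((λu. 3) 7)) (1 - 3)))) | E=∅ | St=∅]
[1] [T=(λv. v) | E=∅ | St=[thunk]]
[2] [T=v | E={v↦thunk((((λu. (u - u)) 2) + ((λq. ((λu. 3) 7)) (1 - 3))), ∅)} | St=∅]
[3] [T=(((λu. (u - u)) 2) + ((λq. ((λu. 3) 7)) (1 - 3))) | E=∅ | St=∅]
[4] [T=((λu. (u - u)) 2) | E=∅ | St=[addR]]
[5] [T=(λu. (u - u)) | E=∅ | St=[thunk :: addR]]
[6] [T=(u - u) | E={u↦thunk(2, ∅)} | St=[addR]]
[7] [T=u | E={u↦thunk(2, ∅)} | St=[subR :: addR]]
[8] [T=2 | E=∅ | St=[subR :: addR]]
[9] [T=u | E={u↦thunk(2, ∅)} | St=[subL(2) :: addR]]
[10] [T=2 | E=∅ | St=[subL(2) :: addR]]
[11] [T=((λq. ((λu. 3) 7)) (1 - 3)) | E=∅ | St=[addL(0)]]
[12] [T=(λq. ((λu. 3) 7)) | E=∅ | St=[thunk :: addL(0)]]
[13] [T=((λu. 3) 7) | E={q↦thunk((1 - 3), ∅)} | St=[addL(0)]]
[14] [T=(λu. 3) | E={q↦thunk((1 - 3), ∅)} | St=[thunk :: addL(0)]]
[15] [T=3 | E={u↦thunk(7, {q↦thunk((1 - 3), ∅)}), q↦thunk((1 - 3), ∅)} | St=[addL(0)]]
→ final value 3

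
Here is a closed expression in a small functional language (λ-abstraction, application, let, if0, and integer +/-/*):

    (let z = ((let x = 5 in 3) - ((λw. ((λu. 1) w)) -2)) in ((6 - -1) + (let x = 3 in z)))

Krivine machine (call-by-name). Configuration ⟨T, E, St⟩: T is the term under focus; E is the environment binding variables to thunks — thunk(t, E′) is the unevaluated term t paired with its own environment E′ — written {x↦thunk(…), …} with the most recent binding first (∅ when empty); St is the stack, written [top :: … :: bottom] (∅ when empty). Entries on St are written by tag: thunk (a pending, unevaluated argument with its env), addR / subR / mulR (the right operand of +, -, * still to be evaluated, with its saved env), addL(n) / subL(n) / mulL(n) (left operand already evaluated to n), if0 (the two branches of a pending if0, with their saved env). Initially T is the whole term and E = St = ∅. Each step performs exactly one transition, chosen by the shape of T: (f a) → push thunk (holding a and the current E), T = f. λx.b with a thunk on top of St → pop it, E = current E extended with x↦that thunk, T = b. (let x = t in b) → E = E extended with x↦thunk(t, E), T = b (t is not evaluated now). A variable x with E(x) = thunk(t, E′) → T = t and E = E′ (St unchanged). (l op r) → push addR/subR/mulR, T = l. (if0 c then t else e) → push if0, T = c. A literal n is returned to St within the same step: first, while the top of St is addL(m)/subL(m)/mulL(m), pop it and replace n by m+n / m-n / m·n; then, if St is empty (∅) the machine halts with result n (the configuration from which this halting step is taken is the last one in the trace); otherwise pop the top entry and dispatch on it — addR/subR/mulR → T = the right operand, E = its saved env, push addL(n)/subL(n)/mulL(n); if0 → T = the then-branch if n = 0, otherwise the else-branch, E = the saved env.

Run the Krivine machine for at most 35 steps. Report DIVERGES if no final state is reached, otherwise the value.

Answer: 9

Execution trace:
0. [T=(let z = ((let x = 5 in 3) - ((λw. ((λu. 1) w)) -2)) in ((6 - -1) + (let x = 3 in z))) | E=∅ | St=∅]
1. [T=((6 - -1) + (let x = 3 in z)) | E={z↦thunk(((let x = 5 in 3) - ((λw. ((λu. 1) w)) -2)), ∅)} | St=∅]
2. [T=(6 - -1) | E={z↦thunk(((let x = 5 in 3) - ((λw. ((λu. 1) w)) -2)), ∅)} | St=[addR]]
3. [T=6 | E={z↦thunk(((let x = 5 in 3) - ((λw. ((λu. 1) w)) -2)), ∅)} | St=[subR :: addR]]
4. [T=-1 | E={z↦thunk(((let x = 5 in 3) - ((λw. ((λu. 1) w)) -2)), ∅)} | St=[subL(6) :: addR]]
5. [T=(let x = 3 in z) | E={z↦thunk(((let x = 5 in 3) - ((λw. ((λu. 1) w)) -2)), ∅)} | St=[addL(7)]]
6. [T=z | E={x↦thunk(3, {z↦thunk(((let x = 5 in 3) - ((λw. ((λu. 1) w)) -2)), ∅)}), z↦thunk(((let x = 5 in 3) - ((λw. ((λu. 1) w)) -2)), ∅)} | St=[addL(7)]]
7. [T=((let x = 5 in 3) - ((λw. ((λu. 1) w)) -2)) | E=∅ | St=[addL(7)]]
8. [T=(let x = 5 in 3) | E=∅ | St=[subR :: addL(7)]]
9. [T=3 | E={x↦thunk(5, ∅)} | St=[subR :: addL(7)]]
10. [T=((λw. ((λu. 1) w)) -2) | E=∅ | St=[subL(3) :: addL(7)]]
11. [T=(λw. ((λu. 1) w)) | E=∅ | St=[thunk :: subL(3) :: addL(7)]]
12. [T=((λu. 1) w) | E={w↦thunk(-2, ∅)} | St=[subL(3) :: addL(7)]]
13. [T=(λu. 1) | E={w↦thunk(-2, ∅)} | St=[thunk :: subL(3) :: addL(7)]]
14. [T=1 | E={u↦thunk(w, {w↦thunk(-2, ∅)}), w↦thunk(-2, ∅)} | St=[subL(3) :: addL(7)]]
→ final value 9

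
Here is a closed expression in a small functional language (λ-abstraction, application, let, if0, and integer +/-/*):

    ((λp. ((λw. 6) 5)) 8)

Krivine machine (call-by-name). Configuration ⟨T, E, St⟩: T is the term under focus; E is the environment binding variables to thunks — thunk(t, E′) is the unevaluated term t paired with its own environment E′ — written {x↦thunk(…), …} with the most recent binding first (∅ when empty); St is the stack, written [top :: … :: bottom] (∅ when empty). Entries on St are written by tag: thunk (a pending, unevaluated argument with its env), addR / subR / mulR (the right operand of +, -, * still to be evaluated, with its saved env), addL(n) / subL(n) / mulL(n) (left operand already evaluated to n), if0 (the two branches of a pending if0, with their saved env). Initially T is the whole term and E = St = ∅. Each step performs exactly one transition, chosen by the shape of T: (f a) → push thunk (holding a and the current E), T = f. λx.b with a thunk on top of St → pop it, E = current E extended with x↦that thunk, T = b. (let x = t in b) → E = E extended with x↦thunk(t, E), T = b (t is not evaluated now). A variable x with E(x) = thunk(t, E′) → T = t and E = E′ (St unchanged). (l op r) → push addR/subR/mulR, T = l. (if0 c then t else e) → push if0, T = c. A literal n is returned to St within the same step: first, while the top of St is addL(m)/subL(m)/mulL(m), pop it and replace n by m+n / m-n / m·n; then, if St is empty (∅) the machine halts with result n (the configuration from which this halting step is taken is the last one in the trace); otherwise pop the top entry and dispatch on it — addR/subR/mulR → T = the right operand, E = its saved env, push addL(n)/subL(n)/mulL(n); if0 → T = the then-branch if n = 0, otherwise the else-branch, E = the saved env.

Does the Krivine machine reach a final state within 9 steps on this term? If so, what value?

Answer: 6

Execution trace:
0. <T=((λp. ((λw. 6) 5)) 8), E=∅, St=∅>
1. <T=(λp. ((λw. 6) 5)), E=∅, St=[thunk]>
2. <T=((λw. 6) 5), E={p↦thunk(8, ∅)}, St=∅>
3. <T=(λw. 6), E={p↦thunk(8, ∅)}, St=[thunk]>
4. <T=6, E={w↦thunk(5, {p↦thunk(8, ∅)}), p↦thunk(8, ∅)}, St=∅>
→ final value 6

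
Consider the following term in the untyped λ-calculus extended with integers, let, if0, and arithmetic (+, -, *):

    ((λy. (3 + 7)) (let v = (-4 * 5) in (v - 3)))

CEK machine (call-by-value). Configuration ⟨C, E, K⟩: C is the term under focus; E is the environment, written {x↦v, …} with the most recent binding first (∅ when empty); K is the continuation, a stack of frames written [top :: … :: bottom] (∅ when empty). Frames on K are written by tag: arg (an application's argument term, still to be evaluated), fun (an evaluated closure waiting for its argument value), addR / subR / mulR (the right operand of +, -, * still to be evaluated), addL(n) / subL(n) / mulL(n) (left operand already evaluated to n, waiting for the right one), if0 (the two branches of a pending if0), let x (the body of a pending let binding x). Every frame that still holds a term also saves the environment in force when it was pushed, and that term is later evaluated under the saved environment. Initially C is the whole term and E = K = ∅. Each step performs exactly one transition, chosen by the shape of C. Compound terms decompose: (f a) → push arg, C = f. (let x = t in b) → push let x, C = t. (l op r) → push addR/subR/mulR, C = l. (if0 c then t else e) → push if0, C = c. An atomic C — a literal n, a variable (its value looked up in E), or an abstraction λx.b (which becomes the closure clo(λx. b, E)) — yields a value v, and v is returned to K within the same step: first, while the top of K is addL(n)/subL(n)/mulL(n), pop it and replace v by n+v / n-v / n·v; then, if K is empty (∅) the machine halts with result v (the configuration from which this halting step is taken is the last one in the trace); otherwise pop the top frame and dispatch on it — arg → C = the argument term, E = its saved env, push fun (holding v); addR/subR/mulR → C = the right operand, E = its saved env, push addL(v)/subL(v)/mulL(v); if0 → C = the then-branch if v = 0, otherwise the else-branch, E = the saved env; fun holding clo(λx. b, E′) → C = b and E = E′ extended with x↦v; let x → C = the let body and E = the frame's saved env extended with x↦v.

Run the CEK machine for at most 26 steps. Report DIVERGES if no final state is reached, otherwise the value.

Answer: 10

Execution trace:
t=0: <C=((λy. (3 + 7)) (let v = (-4 * 5) in (v - 3))), E=∅, K=∅>
t=1: <C=(λy. (3 + 7)), E=∅, K=[arg]>
t=2: <C=(let v = (-4 * 5) in (v - 3)), E=∅, K=[fun]>
t=3: <C=(-4 * 5), E=∅, K=[let v :: fun]>
t=4: <C=-4, E=∅, K=[mulR :: let v :: fun]>
t=5: <C=5, E=∅, K=[mulL(-4) :: let v :: fun]>
t=6: <C=(v - 3), E={v↦-20}, K=[fun]>
t=7: <C=v, E={v↦-20}, K=[subR :: fun]>
t=8: <C=3, E={v↦-20}, K=[subL(-20) :: fun]>
t=9: <C=(3 + 7), E={y↦-23}, K=∅>
t=10: <C=3, E={y↦-23}, K=[addR]>
t=11: <C=7, E={y↦-23}, K=[addL(3)]>
→ final value 10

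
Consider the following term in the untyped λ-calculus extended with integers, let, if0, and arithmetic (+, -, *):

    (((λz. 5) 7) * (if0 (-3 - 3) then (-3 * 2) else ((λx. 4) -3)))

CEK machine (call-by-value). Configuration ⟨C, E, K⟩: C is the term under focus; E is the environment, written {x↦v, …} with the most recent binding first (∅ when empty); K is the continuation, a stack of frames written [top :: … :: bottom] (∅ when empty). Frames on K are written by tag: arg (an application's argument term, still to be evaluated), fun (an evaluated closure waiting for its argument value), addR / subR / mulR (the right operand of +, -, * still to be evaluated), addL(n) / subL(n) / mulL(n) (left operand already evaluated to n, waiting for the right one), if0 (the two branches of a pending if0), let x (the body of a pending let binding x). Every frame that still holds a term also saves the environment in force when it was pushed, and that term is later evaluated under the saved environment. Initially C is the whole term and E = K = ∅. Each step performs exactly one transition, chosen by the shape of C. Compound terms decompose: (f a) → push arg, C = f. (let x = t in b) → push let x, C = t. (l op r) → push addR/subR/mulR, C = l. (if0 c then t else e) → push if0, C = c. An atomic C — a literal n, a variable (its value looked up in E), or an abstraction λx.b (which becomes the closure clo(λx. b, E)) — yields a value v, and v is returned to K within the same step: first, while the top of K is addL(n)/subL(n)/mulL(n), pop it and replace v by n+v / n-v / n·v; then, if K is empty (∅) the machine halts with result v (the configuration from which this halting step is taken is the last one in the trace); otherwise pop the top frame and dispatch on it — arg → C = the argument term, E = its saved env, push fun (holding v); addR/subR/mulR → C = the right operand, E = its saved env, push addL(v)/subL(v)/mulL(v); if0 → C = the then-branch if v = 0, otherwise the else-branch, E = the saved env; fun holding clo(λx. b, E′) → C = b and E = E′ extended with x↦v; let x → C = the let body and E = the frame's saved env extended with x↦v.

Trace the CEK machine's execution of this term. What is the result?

step 0: [C=(((λz. 5) 7) * (if0 (-3 - 3) then (-3 * 2) else ((λx. 4) -3))) | E=∅ | K=∅]
step 1: [C=((λz. 5) 7) | E=∅ | K=[mulR]]
step 2: [C=(λz. 5) | E=∅ | K=[arg :: mulR]]
step 3: [C=7 | E=∅ | K=[fun :: mulR]]
step 4: [C=5 | E={z↦7} | K=[mulR]]
step 5: [C=(if0 (-3 - 3) then (-3 * 2) else ((λx. 4) -3)) | E=∅ | K=[mulL(5)]]
step 6: [C=(-3 - 3) | E=∅ | K=[if0 :: mulL(5)]]
step 7: [C=-3 | E=∅ | K=[subR :: if0 :: mulL(5)]]
step 8: [C=3 | E=∅ | K=[subL(-3) :: if0 :: mulL(5)]]
step 9: [C=((λx. 4) -3) | E=∅ | K=[mulL(5)]]
step 10: [C=(λx. 4) | E=∅ | K=[arg :: mulL(5)]]
step 11: [C=-3 | E=∅ | K=[fun :: mulL(5)]]
step 12: [C=4 | E={x↦-3} | K=[mulL(5)]]
→ final value 20

Answer: 20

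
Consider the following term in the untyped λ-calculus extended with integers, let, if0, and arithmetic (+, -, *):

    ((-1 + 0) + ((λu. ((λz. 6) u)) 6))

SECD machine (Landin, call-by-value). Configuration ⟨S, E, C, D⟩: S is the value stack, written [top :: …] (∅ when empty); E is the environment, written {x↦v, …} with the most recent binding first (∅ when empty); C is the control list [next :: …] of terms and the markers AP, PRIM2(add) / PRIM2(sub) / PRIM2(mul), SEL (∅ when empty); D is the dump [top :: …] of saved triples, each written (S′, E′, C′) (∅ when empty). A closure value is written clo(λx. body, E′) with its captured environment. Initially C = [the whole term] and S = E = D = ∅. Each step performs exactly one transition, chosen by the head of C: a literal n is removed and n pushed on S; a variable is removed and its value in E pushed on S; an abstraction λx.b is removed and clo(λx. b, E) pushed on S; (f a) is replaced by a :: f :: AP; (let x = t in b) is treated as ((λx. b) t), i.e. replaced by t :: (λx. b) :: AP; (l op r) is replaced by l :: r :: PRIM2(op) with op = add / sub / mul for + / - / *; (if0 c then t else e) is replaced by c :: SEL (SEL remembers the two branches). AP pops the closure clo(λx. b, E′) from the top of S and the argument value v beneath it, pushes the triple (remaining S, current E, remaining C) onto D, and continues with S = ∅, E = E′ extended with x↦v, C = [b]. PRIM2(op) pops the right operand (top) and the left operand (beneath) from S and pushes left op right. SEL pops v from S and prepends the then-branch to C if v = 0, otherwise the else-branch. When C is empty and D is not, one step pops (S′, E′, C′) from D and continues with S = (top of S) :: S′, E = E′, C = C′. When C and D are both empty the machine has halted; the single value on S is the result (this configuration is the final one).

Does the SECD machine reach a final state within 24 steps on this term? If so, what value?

0. <S=∅, E=∅, C=[((-1 + 0) + ((λu. ((λz. 6) u)) 6))], D=∅>
1. <S=∅, E=∅, C=[(-1 + 0) :: ((λu. ((λz. 6) u)) 6) :: PRIM2(add)], D=∅>
2. <S=∅, E=∅, C=[-1 :: 0 :: PRIM2(add) :: ((λu. ((λz. 6) u)) 6) :: PRIM2(add)], D=∅>
3. <S=[-1], E=∅, C=[0 :: PRIM2(add) :: ((λu. ((λz. 6) u)) 6) :: PRIM2(add)], D=∅>
4. <S=[0 :: -1], E=∅, C=[PRIM2(add) :: ((λu. ((λz. 6) u)) 6) :: PRIM2(add)], D=∅>
5. <S=[-1], E=∅, C=[((λu. ((λz. 6) u)) 6) :: PRIM2(add)], D=∅>
6. <S=[-1], E=∅, C=[6 :: (λu. ((λz. 6) u)) :: AP :: PRIM2(add)], D=∅>
7. <S=[6 :: -1], E=∅, C=[(λu. ((λz. 6) u)) :: AP :: PRIM2(add)], D=∅>
8. <S=[clo(λu. ((λz. 6) u), ∅) :: 6 :: -1], E=∅, C=[AP :: PRIM2(add)], D=∅>
9. <S=∅, E={u↦6}, C=[((λz. 6) u)], D=[([-1], ∅, [PRIM2(add)])]>
10. <S=∅, E={u↦6}, C=[u :: (λz. 6) :: AP], D=[([-1], ∅, [PRIM2(add)])]>
11. <S=[6], E={u↦6}, C=[(λz. 6) :: AP], D=[([-1], ∅, [PRIM2(add)])]>
12. <S=[clo(λz. 6, {u↦6}) :: 6], E={u↦6}, C=[AP], D=[([-1], ∅, [PRIM2(add)])]>
13. <S=∅, E={z↦6, u↦6}, C=[6], D=[(∅, {u↦6}, ∅) :: ([-1], ∅, [PRIM2(add)])]>
14. <S=[6], E={z↦6, u↦6}, C=∅, D=[(∅, {u↦6}, ∅) :: ([-1], ∅, [PRIM2(add)])]>
15. <S=[6], E={u↦6}, C=∅, D=[([-1], ∅, [PRIM2(add)])]>
16. <S=[6 :: -1], E=∅, C=[PRIM2(add)], D=∅>
17. <S=[5], E=∅, C=∅, D=∅>
→ final value 5

Answer: 5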